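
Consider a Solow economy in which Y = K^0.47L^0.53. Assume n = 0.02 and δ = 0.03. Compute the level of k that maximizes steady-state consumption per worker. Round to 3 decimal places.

k_gold ≈ 68.563

Capital per worker breaks even when investment replaces (n + δ)·k; here n + δ = 0.05.
Golden rule sets MPK = n+δ: 0.47·k^(0.47−1) = 0.05, so k_gold = (0.47/0.05)^(1/0.53) ≈ 68.5631.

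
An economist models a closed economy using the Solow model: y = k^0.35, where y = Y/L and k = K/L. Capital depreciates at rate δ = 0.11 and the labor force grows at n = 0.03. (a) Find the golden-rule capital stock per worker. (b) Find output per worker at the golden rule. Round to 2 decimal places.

(a) k_gold ≈ 4.09; (b) y_gold ≈ 1.64

n + δ = 0.03 + 0.11 = 0.14.
Golden rule sets MPK = n+δ: 0.35·k^(0.35−1) = 0.14, so k_gold = (0.35/0.14)^(1/0.65) ≈ 4.0946.
y_gold = 4.0946^0.35 ≈ 1.6379.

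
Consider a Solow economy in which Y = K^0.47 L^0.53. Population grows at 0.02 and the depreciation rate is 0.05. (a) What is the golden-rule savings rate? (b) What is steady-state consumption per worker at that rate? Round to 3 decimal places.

The effective depreciation rate is n + δ = 0.02 + 0.05 = 0.07.
For Cobb-Douglas, s_gold equals capital's share: s_gold = 0.47.
Golden rule sets MPK = n+δ: 0.47·k^(0.47−1) = 0.07, so k_gold = (0.47/0.07)^(1/0.53) ≈ 36.3393.
y_gold = 36.3393^0.47 ≈ 5.4122; c_gold = (1−0.47)·y_gold ≈ 2.8685.

(a) s_gold = 0.470; (b) c_gold ≈ 2.868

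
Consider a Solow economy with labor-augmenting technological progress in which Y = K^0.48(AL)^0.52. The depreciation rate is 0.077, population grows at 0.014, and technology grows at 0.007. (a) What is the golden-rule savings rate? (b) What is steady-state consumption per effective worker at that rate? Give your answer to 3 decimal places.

(a) s_gold = 0.480; (b) c_gold ≈ 2.254

n + g + δ = 0.014 + 0.007 + 0.077 = 0.098.
For Cobb-Douglas, s_gold equals capital's share: s_gold = 0.48.
Golden rule sets MPK = n+g+δ: 0.48·k^(0.48−1) = 0.098, so k_gold = (0.48/0.098)^(1/0.52) ≈ 21.2301.
y_gold = 21.2301^0.48 ≈ 4.3345; c_gold = (1−0.48)·y_gold ≈ 2.2539.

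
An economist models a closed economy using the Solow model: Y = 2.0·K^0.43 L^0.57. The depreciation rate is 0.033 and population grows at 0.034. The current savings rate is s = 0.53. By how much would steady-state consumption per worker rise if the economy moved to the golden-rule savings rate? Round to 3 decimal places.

Δc ≈ 0.270

n + δ = 0.034 + 0.033 = 0.067.
Current steady state (s = 0.53): k* = (0.53·2.0/0.067)^(1/0.57) ≈ 127.0323, y* = 2.0·127.0323^0.43 ≈ 16.0588, c* = (1−0.53)·16.0588 ≈ 7.5476.
Maximizing c = f(k) − (n+δ)·k gives f'(k) = n+δ, i.e. 0.43·2.0·k^(0.43−1) = 0.067, so k_gold = (0.43·2.0/0.067)^(1/0.57) ≈ 88.0244.
y_gold = 2.0·88.0244^0.43 ≈ 13.7154, c_gold = y_gold − 0.067·k_gold ≈ 7.8178.
Gain: Δc = 7.8178 − 7.5476 ≈ 0.2702.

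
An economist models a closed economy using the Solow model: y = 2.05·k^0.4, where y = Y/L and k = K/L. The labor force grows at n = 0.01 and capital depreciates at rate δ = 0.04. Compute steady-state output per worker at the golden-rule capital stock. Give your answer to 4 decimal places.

Capital per worker breaks even when investment replaces (n + δ)·k; here n + δ = 0.05.
Maximizing c = f(k) − (n+δ)·k gives f'(k) = n+δ, i.e. 0.4·2.05·k^(0.4−1) = 0.05, so k_gold = (0.4·2.05/0.05)^(1/0.6) ≈ 105.8619.
Output: y_gold = 2.05·k_gold^0.4 = 2.05·105.8619^0.4 ≈ 13.2327.

y_gold ≈ 13.2327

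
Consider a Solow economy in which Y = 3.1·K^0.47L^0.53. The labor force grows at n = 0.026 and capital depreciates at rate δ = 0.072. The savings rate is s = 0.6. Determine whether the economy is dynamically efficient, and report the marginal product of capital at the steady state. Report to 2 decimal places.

dynamically inefficient; MPK ≈ 0.08

The effective depreciation rate is n + δ = 0.026 + 0.072 = 0.098.
Steady-state k*: s·A·k^0.47 = 0.098·k gives k* = (0.6·3.1/0.098)^(1/0.53) ≈ 258.1440.
MPK = 0.47·3.1·258.1440^(-0.53) ≈ 0.0768.
MPK < n+δ = 0.098, so the economy is dynamically inefficient (over-saving).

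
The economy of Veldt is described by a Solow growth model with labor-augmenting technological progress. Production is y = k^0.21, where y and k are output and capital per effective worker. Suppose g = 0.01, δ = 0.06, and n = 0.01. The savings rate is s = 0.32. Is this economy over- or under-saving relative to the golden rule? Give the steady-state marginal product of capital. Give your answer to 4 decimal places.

The effective depreciation rate is n + g + δ = 0.01 + 0.01 + 0.06 = 0.08.
Steady-state k*: s·k^0.21 = 0.08·k gives k* = (0.32/0.08)^(1/0.79) ≈ 5.7823.
MPK = 0.21·5.7823^(-0.79) ≈ 0.0525.
MPK < n+g+δ = 0.08, so the economy is dynamically inefficient (over-saving).

over-saving; MPK ≈ 0.0525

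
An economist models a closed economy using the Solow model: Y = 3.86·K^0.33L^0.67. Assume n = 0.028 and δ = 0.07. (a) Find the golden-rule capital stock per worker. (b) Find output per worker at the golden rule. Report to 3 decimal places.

(a) k_gold ≈ 45.973; (b) y_gold ≈ 13.653

Capital per worker breaks even when investment replaces (n + δ)·k; here n + δ = 0.098.
Setting f'(k) = n+δ gives 0.33·3.86·k^(0.33−1) = 0.098, hence k_gold = (0.33·3.86/0.098)^(1/0.67) ≈ 45.9727.
y_gold = 3.86·45.9727^0.33 ≈ 13.6525.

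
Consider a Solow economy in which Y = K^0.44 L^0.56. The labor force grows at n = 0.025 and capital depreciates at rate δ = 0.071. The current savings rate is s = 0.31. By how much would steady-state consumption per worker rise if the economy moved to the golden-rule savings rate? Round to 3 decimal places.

Δc ≈ 0.119

The effective depreciation rate is n + δ = 0.025 + 0.071 = 0.096.
Current steady state (s = 0.31): k* = (0.31/0.096)^(1/0.56) ≈ 8.1113, y* = 8.1113^0.44 ≈ 2.5119, c* = (1−0.31)·2.5119 ≈ 1.7332.
Setting f'(k) = n+δ gives 0.44·k^(0.44−1) = 0.096, hence k_gold = (0.44/0.096)^(1/0.56) ≈ 15.1594.
y_gold = 15.1594^0.44 ≈ 3.3075, c_gold = y_gold − 0.096·k_gold ≈ 1.8522.
Gain: Δc = 1.8522 − 1.7332 ≈ 0.1190.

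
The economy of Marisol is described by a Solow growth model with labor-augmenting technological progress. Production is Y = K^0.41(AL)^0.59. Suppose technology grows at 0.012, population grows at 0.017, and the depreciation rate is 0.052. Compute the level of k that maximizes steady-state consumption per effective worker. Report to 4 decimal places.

k_gold ≈ 15.6216

The effective depreciation rate is n + g + δ = 0.017 + 0.012 + 0.052 = 0.081.
Setting f'(k) = n+g+δ gives 0.41·k^(0.41−1) = 0.081, hence k_gold = (0.41/0.081)^(1/0.59) ≈ 15.6216.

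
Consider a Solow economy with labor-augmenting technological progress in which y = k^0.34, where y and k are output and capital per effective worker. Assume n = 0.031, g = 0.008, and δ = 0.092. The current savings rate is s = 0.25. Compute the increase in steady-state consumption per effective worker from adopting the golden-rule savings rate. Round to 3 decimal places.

Δc ≈ 0.032

Capital per effective worker breaks even when investment replaces (n + g + δ)·k; here n + g + δ = 0.131.
Current steady state (s = 0.25): k* = (0.25/0.131)^(1/0.66) ≈ 2.6623, y* = 2.6623^0.34 ≈ 1.3950, c* = (1−0.25)·1.3950 ≈ 1.0463.
Maximizing c = f(k) − (n+g+δ)·k gives f'(k) = n+g+δ, i.e. 0.34·k^(0.34−1) = 0.131, so k_gold = (0.34/0.131)^(1/0.66) ≈ 4.2422.
y_gold = 4.2422^0.34 ≈ 1.6345, c_gold = y_gold − 0.131·k_gold ≈ 1.0788.
Gain: Δc = 1.0788 − 1.0463 ≈ 0.0325.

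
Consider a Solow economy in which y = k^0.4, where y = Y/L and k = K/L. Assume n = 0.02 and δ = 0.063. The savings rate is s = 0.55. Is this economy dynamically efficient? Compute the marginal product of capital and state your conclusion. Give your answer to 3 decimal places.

The effective depreciation rate is n + δ = 0.02 + 0.063 = 0.083.
Steady-state k*: s·k^0.4 = 0.083·k gives k* = (0.55/0.083)^(1/0.6) ≈ 23.3780.
MPK = 0.4·23.3780^(-0.6) ≈ 0.0604.
MPK < n+δ = 0.083, so the economy is dynamically inefficient (over-saving).

dynamically inefficient; MPK ≈ 0.060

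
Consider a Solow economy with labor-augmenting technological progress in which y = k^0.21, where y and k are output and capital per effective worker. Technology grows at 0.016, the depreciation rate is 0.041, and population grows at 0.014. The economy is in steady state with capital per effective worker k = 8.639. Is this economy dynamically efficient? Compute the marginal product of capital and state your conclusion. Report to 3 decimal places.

dynamically inefficient; MPK ≈ 0.038

Capital per effective worker breaks even when investment replaces (n + g + δ)·k; here n + g + δ = 0.071.
MPK = 0.21·k^(0.21−1) = 0.21·8.639^(-0.79) ≈ 0.0382.
MPK < 0.071, so the economy is dynamically inefficient (over-saving).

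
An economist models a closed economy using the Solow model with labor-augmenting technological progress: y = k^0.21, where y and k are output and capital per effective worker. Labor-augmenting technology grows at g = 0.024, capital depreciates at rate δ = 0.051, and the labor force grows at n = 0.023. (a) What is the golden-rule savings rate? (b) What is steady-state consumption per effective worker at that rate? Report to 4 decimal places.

(a) s_gold = 0.2100; (b) c_gold ≈ 0.9674

The effective depreciation rate is n + g + δ = 0.023 + 0.024 + 0.051 = 0.098.
For Cobb-Douglas, s_gold equals capital's share: s_gold = 0.21.
At the golden rule the marginal product of capital equals n+g+δ: 0.21·k^(0.21−1) = 0.098. Solving, k_gold = (0.21/0.098)^(1/0.79) ≈ 2.6241.
y_gold = 2.6241^0.21 ≈ 1.2246; c_gold = (1−0.21)·y_gold ≈ 0.9674.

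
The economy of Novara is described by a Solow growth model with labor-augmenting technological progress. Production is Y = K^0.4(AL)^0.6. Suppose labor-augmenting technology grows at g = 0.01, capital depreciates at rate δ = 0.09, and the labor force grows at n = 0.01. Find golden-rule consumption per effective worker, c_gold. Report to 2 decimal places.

c_gold ≈ 1.42

n + g + δ = 0.01 + 0.01 + 0.09 = 0.11.
At the golden rule the marginal product of capital equals n+g+δ: 0.4·k^(0.4−1) = 0.11. Solving, k_gold = (0.4/0.11)^(1/0.6) ≈ 8.5990.
y_gold = 8.5990^0.4 ≈ 2.3647.
c_gold = y_gold − (n+g+δ)·k_gold = 2.3647 − 0.11·8.5990 ≈ 1.4188.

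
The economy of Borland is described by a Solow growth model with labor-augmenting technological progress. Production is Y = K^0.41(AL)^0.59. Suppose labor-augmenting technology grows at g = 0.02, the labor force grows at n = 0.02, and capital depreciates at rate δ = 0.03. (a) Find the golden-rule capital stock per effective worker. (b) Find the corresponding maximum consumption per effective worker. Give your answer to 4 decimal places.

n + g + δ = 0.02 + 0.02 + 0.03 = 0.07.
Maximizing c = f(k) − (n+g+δ)·k gives f'(k) = n+g+δ, i.e. 0.41·k^(0.41−1) = 0.07, so k_gold = (0.41/0.07)^(1/0.59) ≈ 20.0061.
y_gold = 20.0061^0.41 ≈ 3.4157; c_gold = y_gold − 0.07·k_gold ≈ 2.0152.

(a) k_gold ≈ 20.0061; (b) c_gold ≈ 2.0152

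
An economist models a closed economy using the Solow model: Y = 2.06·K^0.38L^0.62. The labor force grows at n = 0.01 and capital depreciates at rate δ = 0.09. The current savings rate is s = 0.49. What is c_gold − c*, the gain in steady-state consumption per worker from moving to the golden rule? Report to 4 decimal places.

Δc ≈ 0.1745

Break-even investment rate: n + δ = 0.01 + 0.09 = 0.1.
Current steady state (s = 0.49): k* = (0.49·2.06/0.1)^(1/0.62) ≈ 41.6348, y* = 2.06·41.6348^0.38 ≈ 8.4969, c* = (1−0.49)·8.4969 ≈ 4.3334.
Maximizing c = f(k) − (n+δ)·k gives f'(k) = n+δ, i.e. 0.38·2.06·k^(0.38−1) = 0.1, so k_gold = (0.38·2.06/0.1)^(1/0.62) ≈ 27.6295.
y_gold = 2.06·27.6295^0.38 ≈ 7.2709, c_gold = y_gold − 0.1·k_gold ≈ 4.5080.
Gain: Δc = 4.5080 − 4.3334 ≈ 0.1745.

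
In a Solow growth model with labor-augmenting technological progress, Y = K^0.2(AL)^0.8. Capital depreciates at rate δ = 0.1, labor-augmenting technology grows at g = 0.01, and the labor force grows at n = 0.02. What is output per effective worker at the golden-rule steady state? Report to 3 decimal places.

The effective depreciation rate is n + g + δ = 0.02 + 0.01 + 0.1 = 0.13.
Setting f'(k) = n+g+δ gives 0.2·k^(0.2−1) = 0.13, hence k_gold = (0.2/0.13)^(1/0.8) ≈ 1.7134.
Output: y_gold = k_gold^0.2 = 1.7134^0.2 ≈ 1.1137.

y_gold ≈ 1.114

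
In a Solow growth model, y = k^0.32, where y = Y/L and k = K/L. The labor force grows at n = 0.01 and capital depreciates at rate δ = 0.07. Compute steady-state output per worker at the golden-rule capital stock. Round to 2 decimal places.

y_gold ≈ 1.92

Break-even investment rate: n + δ = 0.01 + 0.07 = 0.08.
At the golden rule the marginal product of capital equals n+δ: 0.32·k^(0.32−1) = 0.08. Solving, k_gold = (0.32/0.08)^(1/0.68) ≈ 7.6804.
Output: y_gold = k_gold^0.32 = 7.6804^0.32 ≈ 1.9201.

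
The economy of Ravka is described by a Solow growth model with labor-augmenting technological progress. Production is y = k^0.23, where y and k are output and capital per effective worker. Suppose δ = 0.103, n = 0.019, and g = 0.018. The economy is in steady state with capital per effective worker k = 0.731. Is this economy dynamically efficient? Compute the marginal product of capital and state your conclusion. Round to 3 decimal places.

Capital per effective worker breaks even when investment replaces (n + g + δ)·k; here n + g + δ = 0.14.
MPK = 0.23·k^(0.23−1) = 0.23·0.731^(-0.77) ≈ 0.2928.
MPK > 0.14, so the economy is dynamically efficient (under-saving).

dynamically efficient; MPK ≈ 0.293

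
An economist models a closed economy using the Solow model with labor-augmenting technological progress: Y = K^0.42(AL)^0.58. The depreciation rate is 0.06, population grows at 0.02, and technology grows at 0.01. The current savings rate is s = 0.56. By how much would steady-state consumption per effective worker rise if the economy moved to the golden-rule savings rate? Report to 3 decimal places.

Δc ≈ 0.116

Break-even investment rate: n + g + δ = 0.02 + 0.01 + 0.06 = 0.09.
Current steady state (s = 0.56): k* = (0.56/0.09)^(1/0.58) ≈ 23.3815, y* = 23.3815^0.42 ≈ 3.7577, c* = (1−0.56)·3.7577 ≈ 1.6534.
At the golden rule the marginal product of capital equals n+g+δ: 0.42·k^(0.42−1) = 0.09. Solving, k_gold = (0.42/0.09)^(1/0.58) ≈ 14.2384.
y_gold = 14.2384^0.42 ≈ 3.0511, c_gold = y_gold − 0.09·k_gold ≈ 1.7696.
Gain: Δc = 1.7696 − 1.6534 ≈ 0.1162.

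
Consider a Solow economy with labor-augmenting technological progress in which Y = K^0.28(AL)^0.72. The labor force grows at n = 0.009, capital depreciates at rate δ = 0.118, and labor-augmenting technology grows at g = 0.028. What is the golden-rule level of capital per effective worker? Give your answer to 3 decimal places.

k_gold ≈ 2.274

Break-even investment rate: n + g + δ = 0.009 + 0.028 + 0.118 = 0.155.
Maximizing c = f(k) − (n+g+δ)·k gives f'(k) = n+g+δ, i.e. 0.28·k^(0.28−1) = 0.155, so k_gold = (0.28/0.155)^(1/0.72) ≈ 2.2735.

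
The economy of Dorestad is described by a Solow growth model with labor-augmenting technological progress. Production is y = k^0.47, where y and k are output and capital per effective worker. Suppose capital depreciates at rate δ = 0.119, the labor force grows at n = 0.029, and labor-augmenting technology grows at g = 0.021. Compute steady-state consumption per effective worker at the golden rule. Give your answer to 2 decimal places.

c_gold ≈ 1.31

The effective depreciation rate is n + g + δ = 0.029 + 0.021 + 0.119 = 0.169.
Setting f'(k) = n+g+δ gives 0.47·k^(0.47−1) = 0.169, hence k_gold = (0.47/0.169)^(1/0.53) ≈ 6.8887.
y_gold = 6.8887^0.47 ≈ 2.4770.
c_gold = y_gold − (n+g+δ)·k_gold = 2.4770 − 0.169·6.8887 ≈ 1.3128.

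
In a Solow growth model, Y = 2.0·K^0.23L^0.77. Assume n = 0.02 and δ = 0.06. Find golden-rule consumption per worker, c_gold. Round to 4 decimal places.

c_gold ≈ 2.5968

n + δ = 0.02 + 0.06 = 0.08.
Setting f'(k) = n+δ gives 0.23·2.0·k^(0.23−1) = 0.08, hence k_gold = (0.23·2.0/0.08)^(1/0.77) ≈ 9.6958.
y_gold = 2.0·9.6958^0.23 ≈ 3.3724.
c_gold = y_gold − (n+δ)·k_gold = 3.3724 − 0.08·9.6958 ≈ 2.5968.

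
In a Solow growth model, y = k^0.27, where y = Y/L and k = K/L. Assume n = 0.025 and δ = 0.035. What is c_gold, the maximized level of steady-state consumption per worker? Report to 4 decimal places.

The effective depreciation rate is n + δ = 0.025 + 0.035 = 0.06.
At the golden rule the marginal product of capital equals n+δ: 0.27·k^(0.27−1) = 0.06. Solving, k_gold = (0.27/0.06)^(1/0.73) ≈ 7.8490.
y_gold = 7.8490^0.27 ≈ 1.7442.
c_gold = y_gold − (n+δ)·k_gold = 1.7442 − 0.06·7.8490 ≈ 1.2733.

c_gold ≈ 1.2733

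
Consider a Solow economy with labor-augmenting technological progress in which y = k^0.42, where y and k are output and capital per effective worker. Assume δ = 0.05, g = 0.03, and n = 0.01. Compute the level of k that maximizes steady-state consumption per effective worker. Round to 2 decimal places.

Break-even investment rate: n + g + δ = 0.01 + 0.03 + 0.05 = 0.09.
At the golden rule the marginal product of capital equals n+g+δ: 0.42·k^(0.42−1) = 0.09. Solving, k_gold = (0.42/0.09)^(1/0.58) ≈ 14.2384.

k_gold ≈ 14.24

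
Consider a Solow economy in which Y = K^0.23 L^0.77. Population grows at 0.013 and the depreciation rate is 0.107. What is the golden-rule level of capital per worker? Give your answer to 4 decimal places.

Break-even investment rate: n + δ = 0.013 + 0.107 = 0.12.
Golden rule sets MPK = n+δ: 0.23·k^(0.23−1) = 0.12, so k_gold = (0.23/0.12)^(1/0.77) ≈ 2.3278.

k_gold ≈ 2.3278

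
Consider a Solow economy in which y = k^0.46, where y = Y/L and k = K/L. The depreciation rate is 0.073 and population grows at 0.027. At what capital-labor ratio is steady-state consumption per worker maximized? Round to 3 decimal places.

The effective depreciation rate is n + δ = 0.027 + 0.073 = 0.1.
Maximizing c = f(k) − (n+δ)·k gives f'(k) = n+δ, i.e. 0.46·k^(0.46−1) = 0.1, so k_gold = (0.46/0.1)^(1/0.54) ≈ 16.8783.

k_gold ≈ 16.878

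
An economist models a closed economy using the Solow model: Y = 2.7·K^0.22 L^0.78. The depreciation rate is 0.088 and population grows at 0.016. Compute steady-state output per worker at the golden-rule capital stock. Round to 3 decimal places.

n + δ = 0.016 + 0.088 = 0.104.
Maximizing c = f(k) − (n+δ)·k gives f'(k) = n+δ, i.e. 0.22·2.7·k^(0.22−1) = 0.104, so k_gold = (0.22·2.7/0.104)^(1/0.78) ≈ 9.3368.
Output: y_gold = 2.7·k_gold^0.22 = 2.7·9.3368^0.22 ≈ 4.4137.

y_gold ≈ 4.414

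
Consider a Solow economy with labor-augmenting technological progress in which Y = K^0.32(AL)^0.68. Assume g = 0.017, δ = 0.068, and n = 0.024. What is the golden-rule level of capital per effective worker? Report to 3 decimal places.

n + g + δ = 0.024 + 0.017 + 0.068 = 0.109.
Setting f'(k) = n+g+δ gives 0.32·k^(0.32−1) = 0.109, hence k_gold = (0.32/0.109)^(1/0.68) ≈ 4.8734.

k_gold ≈ 4.873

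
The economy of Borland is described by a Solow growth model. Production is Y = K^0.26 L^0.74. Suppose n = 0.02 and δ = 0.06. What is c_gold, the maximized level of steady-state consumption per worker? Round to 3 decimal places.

c_gold ≈ 1.120

Break-even investment rate: n + δ = 0.02 + 0.06 = 0.08.
At the golden rule the marginal product of capital equals n+δ: 0.26·k^(0.26−1) = 0.08. Solving, k_gold = (0.26/0.08)^(1/0.74) ≈ 4.9174.
y_gold = 4.9174^0.26 ≈ 1.5130.
c_gold = y_gold − (n+δ)·k_gold = 1.5130 − 0.08·4.9174 ≈ 1.1197.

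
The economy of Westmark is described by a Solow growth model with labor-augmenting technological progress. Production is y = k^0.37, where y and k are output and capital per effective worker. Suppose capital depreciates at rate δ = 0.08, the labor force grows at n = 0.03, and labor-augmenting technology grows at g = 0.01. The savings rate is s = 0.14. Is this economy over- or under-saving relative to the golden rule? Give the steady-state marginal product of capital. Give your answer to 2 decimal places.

Break-even investment rate: n + g + δ = 0.03 + 0.01 + 0.08 = 0.12.
Steady-state k*: s·k^0.37 = 0.12·k gives k* = (0.14/0.12)^(1/0.63) ≈ 1.2772.
MPK = 0.37·1.2772^(-0.63) ≈ 0.3171.
MPK > n+g+δ = 0.12, so the economy is dynamically efficient (under-saving).

under-saving; MPK ≈ 0.32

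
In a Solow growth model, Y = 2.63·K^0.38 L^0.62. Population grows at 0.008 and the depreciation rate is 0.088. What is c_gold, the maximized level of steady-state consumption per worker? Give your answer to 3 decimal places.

c_gold ≈ 6.854

Capital per worker breaks even when investment replaces (n + δ)·k; here n + δ = 0.096.
Setting f'(k) = n+δ gives 0.38·2.63·k^(0.38−1) = 0.096, hence k_gold = (0.38·2.63/0.096)^(1/0.62) ≈ 43.7600.
y_gold = 2.63·43.7600^0.38 ≈ 11.0552.
c_gold = y_gold − (n+δ)·k_gold = 11.0552 − 0.096·43.7600 ≈ 6.8542.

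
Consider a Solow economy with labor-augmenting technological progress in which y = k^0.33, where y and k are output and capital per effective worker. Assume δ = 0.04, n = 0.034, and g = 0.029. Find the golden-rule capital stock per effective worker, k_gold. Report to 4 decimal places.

Capital per effective worker breaks even when investment replaces (n + g + δ)·k; here n + g + δ = 0.103.
Setting f'(k) = n+g+δ gives 0.33·k^(0.33−1) = 0.103, hence k_gold = (0.33/0.103)^(1/0.67) ≈ 5.6851.

k_gold ≈ 5.6851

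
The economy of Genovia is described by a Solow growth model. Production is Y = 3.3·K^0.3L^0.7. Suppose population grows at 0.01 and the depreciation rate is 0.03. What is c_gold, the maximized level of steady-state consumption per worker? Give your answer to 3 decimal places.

c_gold ≈ 9.138

Capital per worker breaks even when investment replaces (n + δ)·k; here n + δ = 0.04.
Maximizing c = f(k) − (n+δ)·k gives f'(k) = n+δ, i.e. 0.3·3.3·k^(0.3−1) = 0.04, so k_gold = (0.3·3.3/0.04)^(1/0.7) ≈ 97.9088.
y_gold = 3.3·97.9088^0.3 ≈ 13.0545.
c_gold = y_gold − (n+δ)·k_gold = 13.0545 − 0.04·97.9088 ≈ 9.1382.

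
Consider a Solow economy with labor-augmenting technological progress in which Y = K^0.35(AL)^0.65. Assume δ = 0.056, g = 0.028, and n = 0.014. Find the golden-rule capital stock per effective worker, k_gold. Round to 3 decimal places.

k_gold ≈ 7.088

n + g + δ = 0.014 + 0.028 + 0.056 = 0.098.
Setting f'(k) = n+g+δ gives 0.35·k^(0.35−1) = 0.098, hence k_gold = (0.35/0.098)^(1/0.65) ≈ 7.0880.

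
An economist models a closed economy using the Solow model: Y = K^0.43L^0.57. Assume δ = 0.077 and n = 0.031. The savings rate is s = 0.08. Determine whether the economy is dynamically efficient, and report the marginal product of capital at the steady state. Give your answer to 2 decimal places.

dynamically efficient; MPK ≈ 0.58

n + δ = 0.031 + 0.077 = 0.108.
Steady-state k*: s·k^0.43 = 0.108·k gives k* = (0.08/0.108)^(1/0.57) ≈ 0.5907.
MPK = 0.43·0.5907^(-0.57) ≈ 0.5805.
MPK > n+δ = 0.108, so the economy is dynamically efficient (under-saving).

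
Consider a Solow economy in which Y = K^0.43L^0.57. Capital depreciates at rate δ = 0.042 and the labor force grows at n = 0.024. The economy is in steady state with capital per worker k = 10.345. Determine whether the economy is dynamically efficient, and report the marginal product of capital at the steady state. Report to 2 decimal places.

Break-even investment rate: n + δ = 0.024 + 0.042 = 0.066.
MPK = 0.43·k^(0.43−1) = 0.43·10.345^(-0.57) ≈ 0.1135.
MPK > 0.066, so the economy is dynamically efficient (under-saving).

dynamically efficient; MPK ≈ 0.11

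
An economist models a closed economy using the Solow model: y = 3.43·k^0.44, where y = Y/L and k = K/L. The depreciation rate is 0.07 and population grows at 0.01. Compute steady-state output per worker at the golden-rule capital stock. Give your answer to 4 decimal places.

y_gold ≈ 34.4823

The effective depreciation rate is n + δ = 0.01 + 0.07 = 0.08.
Maximizing c = f(k) − (n+δ)·k gives f'(k) = n+δ, i.e. 0.44·3.43·k^(0.44−1) = 0.08, so k_gold = (0.44·3.43/0.08)^(1/0.56) ≈ 189.6525.
Output: y_gold = 3.43·k_gold^0.44 = 3.43·189.6525^0.44 ≈ 34.4823.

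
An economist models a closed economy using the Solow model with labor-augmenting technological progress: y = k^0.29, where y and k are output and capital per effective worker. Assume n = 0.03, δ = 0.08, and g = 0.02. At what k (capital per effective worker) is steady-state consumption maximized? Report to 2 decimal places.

Break-even investment rate: n + g + δ = 0.03 + 0.02 + 0.08 = 0.13.
Maximizing c = f(k) − (n+g+δ)·k gives f'(k) = n+g+δ, i.e. 0.29·k^(0.29−1) = 0.13, so k_gold = (0.29/0.13)^(1/0.71) ≈ 3.0959.

k_gold ≈ 3.10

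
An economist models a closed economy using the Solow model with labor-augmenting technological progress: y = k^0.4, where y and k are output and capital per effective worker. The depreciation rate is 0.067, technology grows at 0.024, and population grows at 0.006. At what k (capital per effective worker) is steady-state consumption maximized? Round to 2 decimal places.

k_gold ≈ 10.60

n + g + δ = 0.006 + 0.024 + 0.067 = 0.097.
Setting f'(k) = n+g+δ gives 0.4·k^(0.4−1) = 0.097, hence k_gold = (0.4/0.097)^(1/0.6) ≈ 10.6043.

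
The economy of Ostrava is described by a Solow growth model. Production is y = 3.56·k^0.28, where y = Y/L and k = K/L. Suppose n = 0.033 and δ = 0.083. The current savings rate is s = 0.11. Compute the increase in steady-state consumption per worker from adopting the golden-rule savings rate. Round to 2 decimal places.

n + δ = 0.033 + 0.083 = 0.116.
Current steady state (s = 0.11): k* = (0.11·3.56/0.116)^(1/0.72) ≈ 5.4184, y* = 3.56·5.4184^0.28 ≈ 5.7139, c* = (1−0.11)·5.7139 ≈ 5.0854.
Golden rule sets MPK = n+δ: 0.28·3.56·k^(0.28−1) = 0.116, so k_gold = (0.28·3.56/0.116)^(1/0.72) ≈ 19.8349.
y_gold = 3.56·19.8349^0.28 ≈ 8.2173, c_gold = y_gold − 0.116·k_gold ≈ 5.9165.
Gain: Δc = 5.9165 − 5.0854 ≈ 0.8311.

Δc ≈ 0.83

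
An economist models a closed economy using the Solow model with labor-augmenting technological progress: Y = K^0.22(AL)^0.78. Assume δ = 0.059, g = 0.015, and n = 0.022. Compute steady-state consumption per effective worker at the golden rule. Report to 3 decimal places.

Break-even investment rate: n + g + δ = 0.022 + 0.015 + 0.059 = 0.096.
At the golden rule the marginal product of capital equals n+g+δ: 0.22·k^(0.22−1) = 0.096. Solving, k_gold = (0.22/0.096)^(1/0.78) ≈ 2.8956.
y_gold = 2.8956^0.22 ≈ 1.2635.
c_gold = y_gold − (n+g+δ)·k_gold = 1.2635 − 0.096·2.8956 ≈ 0.9855.

c_gold ≈ 0.986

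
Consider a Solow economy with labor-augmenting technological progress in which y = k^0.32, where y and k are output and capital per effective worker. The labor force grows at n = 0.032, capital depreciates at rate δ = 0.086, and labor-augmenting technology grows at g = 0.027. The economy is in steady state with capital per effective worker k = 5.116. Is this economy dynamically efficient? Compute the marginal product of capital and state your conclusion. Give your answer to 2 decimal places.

The effective depreciation rate is n + g + δ = 0.032 + 0.027 + 0.086 = 0.145.
MPK = 0.32·k^(0.32−1) = 0.32·5.116^(-0.68) ≈ 0.1055.
MPK < 0.145, so the economy is dynamically inefficient (over-saving).

dynamically inefficient; MPK ≈ 0.11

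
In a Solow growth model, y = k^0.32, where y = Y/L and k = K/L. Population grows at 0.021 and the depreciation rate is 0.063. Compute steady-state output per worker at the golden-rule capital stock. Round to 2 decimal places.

y_gold ≈ 1.88

The effective depreciation rate is n + δ = 0.021 + 0.063 = 0.084.
Setting f'(k) = n+δ gives 0.32·k^(0.32−1) = 0.084, hence k_gold = (0.32/0.084)^(1/0.68) ≈ 7.1486.
Output: y_gold = k_gold^0.32 = 7.1486^0.32 ≈ 1.8765.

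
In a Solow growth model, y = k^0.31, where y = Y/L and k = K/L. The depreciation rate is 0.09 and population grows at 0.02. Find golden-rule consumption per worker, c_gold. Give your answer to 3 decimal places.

n + δ = 0.02 + 0.09 = 0.11.
Setting f'(k) = n+δ gives 0.31·k^(0.31−1) = 0.11, hence k_gold = (0.31/0.11)^(1/0.69) ≈ 4.4888.
y_gold = 4.4888^0.31 ≈ 1.5928.
c_gold = y_gold − (n+δ)·k_gold = 1.5928 − 0.11·4.4888 ≈ 1.0990.

c_gold ≈ 1.099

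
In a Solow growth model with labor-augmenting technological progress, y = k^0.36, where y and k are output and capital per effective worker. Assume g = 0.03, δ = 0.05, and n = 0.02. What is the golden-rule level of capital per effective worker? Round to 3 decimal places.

Capital per effective worker breaks even when investment replaces (n + g + δ)·k; here n + g + δ = 0.1.
Maximizing c = f(k) − (n+g+δ)·k gives f'(k) = n+g+δ, i.e. 0.36·k^(0.36−1) = 0.1, so k_gold = (0.36/0.1)^(1/0.64) ≈ 7.3998.

k_gold ≈ 7.400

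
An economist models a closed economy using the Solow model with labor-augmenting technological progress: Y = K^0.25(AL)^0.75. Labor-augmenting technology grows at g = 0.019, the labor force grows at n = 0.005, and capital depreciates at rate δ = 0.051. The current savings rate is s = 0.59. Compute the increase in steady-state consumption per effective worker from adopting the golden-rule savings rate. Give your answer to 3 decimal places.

Δc ≈ 0.305

Break-even investment rate: n + g + δ = 0.005 + 0.019 + 0.051 = 0.075.
Current steady state (s = 0.59): k* = (0.59/0.075)^(1/0.75) ≈ 15.6454, y* = 15.6454^0.25 ≈ 1.9888, c* = (1−0.59)·1.9888 ≈ 0.8154.
Setting f'(k) = n+g+δ gives 0.25·k^(0.25−1) = 0.075, hence k_gold = (0.25/0.075)^(1/0.75) ≈ 4.9793.
y_gold = 4.9793^0.25 ≈ 1.4938, c_gold = y_gold − 0.075·k_gold ≈ 1.1204.
Gain: Δc = 1.1204 − 0.8154 ≈ 0.3049.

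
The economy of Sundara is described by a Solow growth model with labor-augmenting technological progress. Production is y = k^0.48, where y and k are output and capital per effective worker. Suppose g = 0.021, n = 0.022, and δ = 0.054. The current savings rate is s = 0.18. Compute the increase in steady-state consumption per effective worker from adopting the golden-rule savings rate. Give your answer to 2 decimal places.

Break-even investment rate: n + g + δ = 0.022 + 0.021 + 0.054 = 0.097.
Current steady state (s = 0.18): k* = (0.18/0.097)^(1/0.52) ≈ 3.2836, y* = 3.2836^0.48 ≈ 1.7695, c* = (1−0.18)·1.7695 ≈ 1.4510.
Golden rule sets MPK = n+g+δ: 0.48·k^(0.48−1) = 0.097, so k_gold = (0.48/0.097)^(1/0.52) ≈ 21.6530.
y_gold = 21.6530^0.48 ≈ 4.3757, c_gold = y_gold − 0.097·k_gold ≈ 2.2754.
Gain: Δc = 2.2754 − 1.4510 ≈ 0.8244.

Δc ≈ 0.82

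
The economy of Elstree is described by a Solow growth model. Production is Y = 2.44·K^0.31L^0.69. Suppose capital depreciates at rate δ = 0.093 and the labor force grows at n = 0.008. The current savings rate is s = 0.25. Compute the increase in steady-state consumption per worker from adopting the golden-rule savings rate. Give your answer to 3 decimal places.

Δc ≈ 0.055

n + δ = 0.008 + 0.093 = 0.101.
Current steady state (s = 0.25): k* = (0.25·2.44/0.101)^(1/0.69) ≈ 13.5487, y* = 2.44·13.5487^0.31 ≈ 5.4737, c* = (1−0.25)·5.4737 ≈ 4.1052.
Setting f'(k) = n+δ gives 0.31·2.44·k^(0.31−1) = 0.101, hence k_gold = (0.31·2.44/0.101)^(1/0.69) ≈ 18.5050.
y_gold = 2.44·18.5050^0.31 ≈ 6.0291, c_gold = y_gold − 0.101·k_gold ≈ 4.1601.
Gain: Δc = 4.1601 − 4.1052 ≈ 0.0548.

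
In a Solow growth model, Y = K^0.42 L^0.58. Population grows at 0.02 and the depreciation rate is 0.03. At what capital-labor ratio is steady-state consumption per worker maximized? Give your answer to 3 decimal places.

Capital per worker breaks even when investment replaces (n + δ)·k; here n + δ = 0.05.
Setting f'(k) = n+δ gives 0.42·k^(0.42−1) = 0.05, hence k_gold = (0.42/0.05)^(1/0.58) ≈ 39.2270.

k_gold ≈ 39.227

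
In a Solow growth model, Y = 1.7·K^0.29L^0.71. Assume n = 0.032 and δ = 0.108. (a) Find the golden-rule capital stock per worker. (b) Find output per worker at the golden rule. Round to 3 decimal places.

n + δ = 0.032 + 0.108 = 0.14.
Maximizing c = f(k) − (n+δ)·k gives f'(k) = n+δ, i.e. 0.29·1.7·k^(0.29−1) = 0.14, so k_gold = (0.29·1.7/0.14)^(1/0.71) ≈ 5.8888.
y_gold = 1.7·5.8888^0.29 ≈ 2.8429.

(a) k_gold ≈ 5.889; (b) y_gold ≈ 2.843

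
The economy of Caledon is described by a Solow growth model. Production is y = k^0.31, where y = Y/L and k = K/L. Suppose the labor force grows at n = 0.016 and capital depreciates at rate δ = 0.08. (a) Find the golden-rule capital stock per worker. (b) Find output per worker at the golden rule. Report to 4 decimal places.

The effective depreciation rate is n + δ = 0.016 + 0.08 = 0.096.
At the golden rule the marginal product of capital equals n+δ: 0.31·k^(0.31−1) = 0.096. Solving, k_gold = (0.31/0.096)^(1/0.69) ≈ 5.4678.
y_gold = 5.4678^0.31 ≈ 1.6933.

(a) k_gold ≈ 5.4678; (b) y_gold ≈ 1.6933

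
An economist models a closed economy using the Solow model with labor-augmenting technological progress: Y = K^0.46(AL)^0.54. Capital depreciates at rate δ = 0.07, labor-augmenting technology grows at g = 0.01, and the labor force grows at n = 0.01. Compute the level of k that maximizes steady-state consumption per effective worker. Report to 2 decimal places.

k_gold ≈ 20.51

Capital per effective worker breaks even when investment replaces (n + g + δ)·k; here n + g + δ = 0.09.
Setting f'(k) = n+g+δ gives 0.46·k^(0.46−1) = 0.09, hence k_gold = (0.46/0.09)^(1/0.54) ≈ 20.5147.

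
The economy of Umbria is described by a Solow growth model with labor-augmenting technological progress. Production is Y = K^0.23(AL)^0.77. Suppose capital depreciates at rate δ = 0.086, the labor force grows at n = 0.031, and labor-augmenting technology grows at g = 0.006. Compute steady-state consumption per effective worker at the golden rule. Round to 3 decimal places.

n + g + δ = 0.031 + 0.006 + 0.086 = 0.123.
Maximizing c = f(k) − (n+g+δ)·k gives f'(k) = n+g+δ, i.e. 0.23·k^(0.23−1) = 0.123, so k_gold = (0.23/0.123)^(1/0.77) ≈ 2.2543.
y_gold = 2.2543^0.23 ≈ 1.2056.
c_gold = y_gold − (n+g+δ)·k_gold = 1.2056 − 0.123·2.2543 ≈ 0.9283.

c_gold ≈ 0.928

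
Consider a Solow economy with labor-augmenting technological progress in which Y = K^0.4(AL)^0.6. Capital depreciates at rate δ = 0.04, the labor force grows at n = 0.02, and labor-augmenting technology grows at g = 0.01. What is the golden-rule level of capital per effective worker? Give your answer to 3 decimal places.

k_gold ≈ 18.264

n + g + δ = 0.02 + 0.01 + 0.04 = 0.07.
At the golden rule the marginal product of capital equals n+g+δ: 0.4·k^(0.4−1) = 0.07. Solving, k_gold = (0.4/0.07)^(1/0.6) ≈ 18.2643.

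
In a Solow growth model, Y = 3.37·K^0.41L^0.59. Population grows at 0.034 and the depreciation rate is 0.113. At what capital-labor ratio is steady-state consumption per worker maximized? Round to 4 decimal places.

k_gold ≈ 44.5981

Break-even investment rate: n + δ = 0.034 + 0.113 = 0.147.
Maximizing c = f(k) − (n+δ)·k gives f'(k) = n+δ, i.e. 0.41·3.37·k^(0.41−1) = 0.147, so k_gold = (0.41·3.37/0.147)^(1/0.59) ≈ 44.5981.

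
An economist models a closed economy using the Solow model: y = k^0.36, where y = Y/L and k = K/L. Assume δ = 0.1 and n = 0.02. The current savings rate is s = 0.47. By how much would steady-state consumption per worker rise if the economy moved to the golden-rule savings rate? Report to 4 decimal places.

Δc ≈ 0.0450

n + δ = 0.02 + 0.1 = 0.12.
Current steady state (s = 0.47): k* = (0.47/0.12)^(1/0.64) ≈ 8.4417, y* = 8.4417^0.36 ≈ 2.1553, c* = (1−0.47)·2.1553 ≈ 1.1423.
Setting f'(k) = n+δ gives 0.36·k^(0.36−1) = 0.12, hence k_gold = (0.36/0.12)^(1/0.64) ≈ 5.5655.
y_gold = 5.5655^0.36 ≈ 1.8552, c_gold = y_gold − 0.12·k_gold ≈ 1.1873.
Gain: Δc = 1.1873 − 1.1423 ≈ 0.0450.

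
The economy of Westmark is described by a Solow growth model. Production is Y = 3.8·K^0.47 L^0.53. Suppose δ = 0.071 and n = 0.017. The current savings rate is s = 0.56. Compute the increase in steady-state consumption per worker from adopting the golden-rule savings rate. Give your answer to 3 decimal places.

Δc ≈ 0.880

Capital per worker breaks even when investment replaces (n + δ)·k; here n + δ = 0.088.
Current steady state (s = 0.56): k* = (0.56·3.8/0.088)^(1/0.53) ≈ 407.7148, y* = 3.8·407.7148^0.47 ≈ 64.0695, c* = (1−0.56)·64.0695 ≈ 28.1906.
Setting f'(k) = n+δ gives 0.47·3.8·k^(0.47−1) = 0.088, hence k_gold = (0.47·3.8/0.088)^(1/0.53) ≈ 292.9477.
y_gold = 3.8·292.9477^0.47 ≈ 54.8498, c_gold = y_gold − 0.088·k_gold ≈ 29.0704.
Gain: Δc = 29.0704 − 28.1906 ≈ 0.8798.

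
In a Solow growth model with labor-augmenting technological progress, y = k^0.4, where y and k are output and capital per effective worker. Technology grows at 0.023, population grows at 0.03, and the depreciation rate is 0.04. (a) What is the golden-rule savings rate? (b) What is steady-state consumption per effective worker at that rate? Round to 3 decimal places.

n + g + δ = 0.03 + 0.023 + 0.04 = 0.093.
For Cobb-Douglas, s_gold equals capital's share: s_gold = 0.4.
Golden rule sets MPK = n+g+δ: 0.4·k^(0.4−1) = 0.093, so k_gold = (0.4/0.093)^(1/0.6) ≈ 11.3753.
y_gold = 11.3753^0.4 ≈ 2.6448; c_gold = (1−0.4)·y_gold ≈ 1.5869.

(a) s_gold = 0.400; (b) c_gold ≈ 1.587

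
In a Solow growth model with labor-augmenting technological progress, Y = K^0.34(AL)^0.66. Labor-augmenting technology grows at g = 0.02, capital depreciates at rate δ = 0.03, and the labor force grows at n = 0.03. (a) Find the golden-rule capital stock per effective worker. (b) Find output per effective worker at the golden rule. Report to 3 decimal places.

Break-even investment rate: n + g + δ = 0.03 + 0.02 + 0.03 = 0.08.
At the golden rule the marginal product of capital equals n+g+δ: 0.34·k^(0.34−1) = 0.08. Solving, k_gold = (0.34/0.08)^(1/0.66) ≈ 8.9558.
y_gold = 8.9558^0.34 ≈ 2.1072.

(a) k_gold ≈ 8.956; (b) y_gold ≈ 2.107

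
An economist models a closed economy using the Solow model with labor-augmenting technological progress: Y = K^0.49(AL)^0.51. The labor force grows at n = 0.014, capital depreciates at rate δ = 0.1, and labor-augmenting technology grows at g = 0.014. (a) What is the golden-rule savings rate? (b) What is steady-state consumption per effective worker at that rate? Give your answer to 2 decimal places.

The effective depreciation rate is n + g + δ = 0.014 + 0.014 + 0.1 = 0.128.
For Cobb-Douglas, s_gold equals capital's share: s_gold = 0.49.
Maximizing c = f(k) − (n+g+δ)·k gives f'(k) = n+g+δ, i.e. 0.49·k^(0.49−1) = 0.128, so k_gold = (0.49/0.128)^(1/0.51) ≈ 13.9030.
y_gold = 13.9030^0.49 ≈ 3.6318; c_gold = (1−0.49)·y_gold ≈ 1.8522.

(a) s_gold = 0.49; (b) c_gold ≈ 1.85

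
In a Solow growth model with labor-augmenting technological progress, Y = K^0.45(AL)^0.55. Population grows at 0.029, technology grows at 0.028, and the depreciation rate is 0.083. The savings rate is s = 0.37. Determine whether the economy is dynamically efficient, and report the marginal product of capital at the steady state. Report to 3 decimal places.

The effective depreciation rate is n + g + δ = 0.029 + 0.028 + 0.083 = 0.14.
Steady-state k*: s·k^0.45 = 0.14·k gives k* = (0.37/0.14)^(1/0.55) ≈ 5.8534.
MPK = 0.45·5.8534^(-0.55) ≈ 0.1703.
MPK > n+g+δ = 0.14, so the economy is dynamically efficient (under-saving).

dynamically efficient; MPK ≈ 0.170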